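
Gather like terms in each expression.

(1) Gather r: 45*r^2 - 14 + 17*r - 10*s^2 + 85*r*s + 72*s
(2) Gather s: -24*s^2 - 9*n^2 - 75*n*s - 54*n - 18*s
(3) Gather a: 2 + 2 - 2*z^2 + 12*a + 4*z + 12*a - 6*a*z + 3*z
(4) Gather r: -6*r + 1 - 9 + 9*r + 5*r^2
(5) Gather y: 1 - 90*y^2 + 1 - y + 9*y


(1) = 45*r^2 + r*(85*s + 17) - 10*s^2 + 72*s - 14
(2) = -9*n^2 - 54*n - 24*s^2 + s*(-75*n - 18)
(3) = a*(24 - 6*z) - 2*z^2 + 7*z + 4
(4) = 5*r^2 + 3*r - 8
(5) = -90*y^2 + 8*y + 2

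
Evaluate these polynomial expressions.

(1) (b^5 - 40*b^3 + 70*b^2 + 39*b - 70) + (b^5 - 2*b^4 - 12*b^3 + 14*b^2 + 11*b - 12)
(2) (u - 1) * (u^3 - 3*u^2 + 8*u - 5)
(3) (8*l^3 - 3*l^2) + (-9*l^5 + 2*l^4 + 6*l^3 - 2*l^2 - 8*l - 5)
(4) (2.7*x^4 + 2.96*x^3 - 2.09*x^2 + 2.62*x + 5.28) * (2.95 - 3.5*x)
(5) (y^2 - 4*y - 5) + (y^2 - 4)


(1) = 2*b^5 - 2*b^4 - 52*b^3 + 84*b^2 + 50*b - 82
(2) = u^4 - 4*u^3 + 11*u^2 - 13*u + 5
(3) = -9*l^5 + 2*l^4 + 14*l^3 - 5*l^2 - 8*l - 5
(4) = -9.45*x^5 - 2.395*x^4 + 16.047*x^3 - 15.3355*x^2 - 10.751*x + 15.576
(5) = 2*y^2 - 4*y - 9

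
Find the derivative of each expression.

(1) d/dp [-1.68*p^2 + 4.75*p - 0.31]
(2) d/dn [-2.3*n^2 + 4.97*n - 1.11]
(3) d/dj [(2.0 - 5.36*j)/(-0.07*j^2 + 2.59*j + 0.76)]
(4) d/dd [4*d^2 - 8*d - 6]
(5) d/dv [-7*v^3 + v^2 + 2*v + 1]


(1) = 4.75 - 3.36*p
(2) = 4.97 - 4.6*n
(3) = (-0.3752*j^2 + 0.28*j - 9.2536)/(0.0049*j^4 - 0.3626*j^3 + 6.6017*j^2 + 3.9368*j + 0.5776)
(4) = 8*d - 8
(5) = -21*v^2 + 2*v + 2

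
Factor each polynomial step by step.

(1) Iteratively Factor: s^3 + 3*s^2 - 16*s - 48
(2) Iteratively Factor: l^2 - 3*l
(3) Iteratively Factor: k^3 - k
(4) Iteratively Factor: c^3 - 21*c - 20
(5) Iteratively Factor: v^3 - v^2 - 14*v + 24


(1) = (s + 4)*(s^2 - s - 12) = (s - 4)*(s + 4)*(s + 3)
(2) = (l - 3)*(l)
(3) = (k)*(k^2 - 1) = k*(k - 1)*(k + 1)
(4) = (c - 5)*(c^2 + 5*c + 4) = (c - 5)*(c + 4)*(c + 1)
(5) = (v + 4)*(v^2 - 5*v + 6) = (v - 3)*(v + 4)*(v - 2)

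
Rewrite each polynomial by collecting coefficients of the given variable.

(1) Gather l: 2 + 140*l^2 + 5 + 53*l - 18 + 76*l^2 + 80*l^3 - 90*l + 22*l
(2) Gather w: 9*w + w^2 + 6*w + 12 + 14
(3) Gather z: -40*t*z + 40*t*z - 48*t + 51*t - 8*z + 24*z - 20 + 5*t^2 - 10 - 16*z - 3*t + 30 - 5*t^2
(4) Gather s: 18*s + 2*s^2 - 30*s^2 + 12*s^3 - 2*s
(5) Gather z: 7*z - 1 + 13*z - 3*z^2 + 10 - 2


(1) = 80*l^3 + 216*l^2 - 15*l - 11
(2) = w^2 + 15*w + 26
(3) = 0
(4) = 12*s^3 - 28*s^2 + 16*s
(5) = -3*z^2 + 20*z + 7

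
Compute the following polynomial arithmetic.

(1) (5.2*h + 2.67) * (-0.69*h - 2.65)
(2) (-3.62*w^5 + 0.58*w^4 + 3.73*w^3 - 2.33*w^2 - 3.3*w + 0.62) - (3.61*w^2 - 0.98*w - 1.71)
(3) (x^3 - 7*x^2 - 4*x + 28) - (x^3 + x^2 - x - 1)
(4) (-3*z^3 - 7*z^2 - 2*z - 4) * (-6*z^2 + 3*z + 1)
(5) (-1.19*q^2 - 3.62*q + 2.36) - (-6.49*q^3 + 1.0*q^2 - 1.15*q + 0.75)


(1) = -3.588*h^2 - 15.6223*h - 7.0755
(2) = -3.62*w^5 + 0.58*w^4 + 3.73*w^3 - 5.94*w^2 - 2.32*w + 2.33
(3) = -8*x^2 - 3*x + 29
(4) = 18*z^5 + 33*z^4 - 12*z^3 + 11*z^2 - 14*z - 4
(5) = 6.49*q^3 - 2.19*q^2 - 2.47*q + 1.61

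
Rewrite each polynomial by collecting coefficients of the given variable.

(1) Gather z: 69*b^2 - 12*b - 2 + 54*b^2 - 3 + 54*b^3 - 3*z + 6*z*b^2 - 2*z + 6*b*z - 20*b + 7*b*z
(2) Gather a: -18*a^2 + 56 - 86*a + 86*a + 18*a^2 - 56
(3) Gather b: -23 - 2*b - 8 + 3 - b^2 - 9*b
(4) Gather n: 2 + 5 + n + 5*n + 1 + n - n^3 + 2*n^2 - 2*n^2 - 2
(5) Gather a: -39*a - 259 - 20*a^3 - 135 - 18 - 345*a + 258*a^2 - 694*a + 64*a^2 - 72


(1) = 54*b^3 + 123*b^2 - 32*b + z*(6*b^2 + 13*b - 5) - 5
(2) = 0
(3) = -b^2 - 11*b - 28
(4) = -n^3 + 7*n + 6
(5) = -20*a^3 + 322*a^2 - 1078*a - 484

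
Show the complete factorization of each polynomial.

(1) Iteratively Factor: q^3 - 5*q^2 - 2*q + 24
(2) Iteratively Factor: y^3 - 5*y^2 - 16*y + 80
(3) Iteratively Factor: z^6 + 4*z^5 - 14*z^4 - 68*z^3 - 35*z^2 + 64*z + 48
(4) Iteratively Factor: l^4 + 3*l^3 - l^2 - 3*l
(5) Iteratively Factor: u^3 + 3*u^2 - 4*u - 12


(1) = (q - 4)*(q^2 - q - 6) = (q - 4)*(q + 2)*(q - 3)
(2) = (y - 5)*(y^2 - 16) = (y - 5)*(y - 4)*(y + 4)
(3) = (z + 1)*(z^5 + 3*z^4 - 17*z^3 - 51*z^2 + 16*z + 48) = (z - 1)*(z + 1)*(z^4 + 4*z^3 - 13*z^2 - 64*z - 48) = (z - 1)*(z + 1)*(z + 3)*(z^3 + z^2 - 16*z - 16) = (z - 1)*(z + 1)^2*(z + 3)*(z^2 - 16) = (z - 4)*(z - 1)*(z + 1)^2*(z + 3)*(z + 4)
(4) = (l + 3)*(l^3 - l) = l*(l + 3)*(l^2 - 1) = l*(l - 1)*(l + 3)*(l + 1)
(5) = (u + 3)*(u^2 - 4) = (u + 2)*(u + 3)*(u - 2)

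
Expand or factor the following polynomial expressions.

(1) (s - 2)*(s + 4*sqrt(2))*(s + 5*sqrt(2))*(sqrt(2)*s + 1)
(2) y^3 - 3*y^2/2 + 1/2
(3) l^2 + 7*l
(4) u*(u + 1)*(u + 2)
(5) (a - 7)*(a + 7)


(1) = sqrt(2)*s^4 - 2*sqrt(2)*s^3 + 19*s^3 - 38*s^2 + 49*sqrt(2)*s^2 - 98*sqrt(2)*s + 40*s - 80
(2) = (y - 1)^2*(y + 1/2)
(3) = l*(l + 7)
(4) = u^3 + 3*u^2 + 2*u
(5) = a^2 - 49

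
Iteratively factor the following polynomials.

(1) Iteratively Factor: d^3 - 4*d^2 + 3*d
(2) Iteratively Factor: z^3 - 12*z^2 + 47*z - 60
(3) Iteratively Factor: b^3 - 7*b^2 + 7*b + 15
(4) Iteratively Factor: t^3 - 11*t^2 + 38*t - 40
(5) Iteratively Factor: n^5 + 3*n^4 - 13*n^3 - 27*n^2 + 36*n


(1) = (d)*(d^2 - 4*d + 3) = d*(d - 3)*(d - 1)
(2) = (z - 5)*(z^2 - 7*z + 12) = (z - 5)*(z - 4)*(z - 3)
(3) = (b - 3)*(b^2 - 4*b - 5) = (b - 3)*(b + 1)*(b - 5)
(4) = (t - 2)*(t^2 - 9*t + 20) = (t - 5)*(t - 2)*(t - 4)
(5) = (n + 4)*(n^4 - n^3 - 9*n^2 + 9*n) = n*(n + 4)*(n^3 - n^2 - 9*n + 9) = n*(n - 1)*(n + 4)*(n^2 - 9) = n*(n - 1)*(n + 3)*(n + 4)*(n - 3)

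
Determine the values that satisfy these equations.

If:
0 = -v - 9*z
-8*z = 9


Then:
v = 81/8
z = -9/8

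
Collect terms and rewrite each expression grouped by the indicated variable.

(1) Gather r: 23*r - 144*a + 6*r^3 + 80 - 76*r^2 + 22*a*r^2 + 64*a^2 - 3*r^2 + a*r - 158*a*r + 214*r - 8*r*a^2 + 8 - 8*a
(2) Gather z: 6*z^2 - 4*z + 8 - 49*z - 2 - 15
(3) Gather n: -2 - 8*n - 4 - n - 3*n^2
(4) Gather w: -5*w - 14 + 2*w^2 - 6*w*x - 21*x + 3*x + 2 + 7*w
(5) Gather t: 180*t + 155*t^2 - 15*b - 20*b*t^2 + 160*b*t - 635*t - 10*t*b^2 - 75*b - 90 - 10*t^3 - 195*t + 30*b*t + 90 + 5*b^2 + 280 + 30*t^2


(1) = 64*a^2 - 152*a + 6*r^3 + r^2*(22*a - 79) + r*(-8*a^2 - 157*a + 237) + 88
(2) = 6*z^2 - 53*z - 9
(3) = -3*n^2 - 9*n - 6
(4) = 2*w^2 + w*(2 - 6*x) - 18*x - 12
(5) = 5*b^2 - 90*b - 10*t^3 + t^2*(185 - 20*b) + t*(-10*b^2 + 190*b - 650) + 280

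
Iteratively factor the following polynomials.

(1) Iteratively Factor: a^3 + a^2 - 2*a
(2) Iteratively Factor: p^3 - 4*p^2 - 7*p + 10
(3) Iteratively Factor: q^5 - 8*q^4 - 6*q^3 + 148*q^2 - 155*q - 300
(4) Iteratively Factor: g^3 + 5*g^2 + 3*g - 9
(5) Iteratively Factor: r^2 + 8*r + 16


(1) = (a - 1)*(a^2 + 2*a) = a*(a - 1)*(a + 2)
(2) = (p - 1)*(p^2 - 3*p - 10) = (p - 5)*(p - 1)*(p + 2)
(3) = (q - 5)*(q^4 - 3*q^3 - 21*q^2 + 43*q + 60) = (q - 5)^2*(q^3 + 2*q^2 - 11*q - 12) = (q - 5)^2*(q - 3)*(q^2 + 5*q + 4) = (q - 5)^2*(q - 3)*(q + 1)*(q + 4)
(4) = (g + 3)*(g^2 + 2*g - 3) = (g - 1)*(g + 3)*(g + 3)
(5) = (r + 4)*(r + 4)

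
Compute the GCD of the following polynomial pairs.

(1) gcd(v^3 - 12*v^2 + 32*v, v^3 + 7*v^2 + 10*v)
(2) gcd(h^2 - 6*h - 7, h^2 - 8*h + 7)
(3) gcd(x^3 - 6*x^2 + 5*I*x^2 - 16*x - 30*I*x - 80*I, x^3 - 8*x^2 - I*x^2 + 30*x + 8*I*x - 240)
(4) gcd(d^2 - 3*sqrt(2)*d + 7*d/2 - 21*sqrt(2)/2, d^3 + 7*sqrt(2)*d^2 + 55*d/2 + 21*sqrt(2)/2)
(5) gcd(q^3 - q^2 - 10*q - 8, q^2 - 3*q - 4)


(1) = v
(2) = h - 7
(3) = gcd((x - 8)*(x + 2)*(x + 5*I), (x - 8)*(x - 6*I)*(x + 5*I)) = x^2 + x*(-8 + 5*I) - 40*I
(4) = 1
(5) = q^2 - 3*q - 4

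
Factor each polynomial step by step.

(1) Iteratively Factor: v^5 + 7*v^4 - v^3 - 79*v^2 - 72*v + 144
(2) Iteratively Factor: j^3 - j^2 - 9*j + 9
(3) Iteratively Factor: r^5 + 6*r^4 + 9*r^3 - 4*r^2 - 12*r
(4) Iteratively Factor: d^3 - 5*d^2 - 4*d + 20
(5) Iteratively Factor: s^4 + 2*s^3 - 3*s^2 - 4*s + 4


(1) = (v + 3)*(v^4 + 4*v^3 - 13*v^2 - 40*v + 48) = (v - 3)*(v + 3)*(v^3 + 7*v^2 + 8*v - 16) = (v - 3)*(v + 3)*(v + 4)*(v^2 + 3*v - 4) = (v - 3)*(v - 1)*(v + 3)*(v + 4)*(v + 4)
(2) = (j - 3)*(j^2 + 2*j - 3) = (j - 3)*(j - 1)*(j + 3)
(3) = (r + 3)*(r^4 + 3*r^3 - 4*r) = (r + 2)*(r + 3)*(r^3 + r^2 - 2*r) = r*(r + 2)*(r + 3)*(r^2 + r - 2) = r*(r - 1)*(r + 2)*(r + 3)*(r + 2)
(4) = (d - 5)*(d^2 - 4) = (d - 5)*(d + 2)*(d - 2)
(5) = (s - 1)*(s^3 + 3*s^2 - 4) = (s - 1)*(s + 2)*(s^2 + s - 2) = (s - 1)^2*(s + 2)*(s + 2)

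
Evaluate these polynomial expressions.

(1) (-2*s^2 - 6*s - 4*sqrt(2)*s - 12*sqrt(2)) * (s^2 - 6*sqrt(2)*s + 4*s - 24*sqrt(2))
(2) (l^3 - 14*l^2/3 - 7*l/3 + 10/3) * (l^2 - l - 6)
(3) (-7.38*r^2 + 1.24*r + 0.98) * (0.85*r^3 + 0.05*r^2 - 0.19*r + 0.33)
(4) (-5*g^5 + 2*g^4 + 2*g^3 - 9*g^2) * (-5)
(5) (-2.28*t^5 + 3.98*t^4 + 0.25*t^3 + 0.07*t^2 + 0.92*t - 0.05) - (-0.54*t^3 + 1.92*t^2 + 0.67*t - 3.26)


(1) = -2*s^4 - 14*s^3 + 8*sqrt(2)*s^3 + 24*s^2 + 56*sqrt(2)*s^2 + 96*sqrt(2)*s + 336*s + 576
(2) = l^5 - 17*l^4/3 - 11*l^3/3 + 101*l^2/3 + 32*l/3 - 20
(3) = -6.273*r^5 + 0.685*r^4 + 2.2972*r^3 - 2.622*r^2 + 0.223*r + 0.3234
(4) = 25*g^5 - 10*g^4 - 10*g^3 + 45*g^2
(5) = -2.28*t^5 + 3.98*t^4 + 0.79*t^3 - 1.85*t^2 + 0.25*t + 3.21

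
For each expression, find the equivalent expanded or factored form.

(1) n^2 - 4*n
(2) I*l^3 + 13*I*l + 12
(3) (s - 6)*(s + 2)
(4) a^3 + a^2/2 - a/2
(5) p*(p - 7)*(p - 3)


(1) = n*(n - 4)
(2) = (l - 3*I)*(l + 4*I)*(I*l + 1)
(3) = s^2 - 4*s - 12
(4) = a*(a - 1/2)*(a + 1)
(5) = p^3 - 10*p^2 + 21*p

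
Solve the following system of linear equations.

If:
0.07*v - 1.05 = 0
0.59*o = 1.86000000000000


Then:
o = 3.15
v = 15.00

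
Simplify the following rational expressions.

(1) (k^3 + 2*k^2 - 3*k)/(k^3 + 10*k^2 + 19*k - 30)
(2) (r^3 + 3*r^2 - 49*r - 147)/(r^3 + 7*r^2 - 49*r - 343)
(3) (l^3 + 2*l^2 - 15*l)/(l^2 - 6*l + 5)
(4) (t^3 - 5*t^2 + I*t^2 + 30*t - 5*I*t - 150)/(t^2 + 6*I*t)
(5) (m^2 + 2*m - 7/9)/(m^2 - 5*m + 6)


(1) = (k^2 + 3*k)/(k^2 + 11*k + 30)
(2) = (r + 3)/(r + 7)
(3) = (l^3 + 2*l^2 - 15*l)/(l^2 - 6*l + 5)
(4) = (t^2 + t*(-5 - 5*I) + 25*I)/t
(5) = (9*m^2 + 18*m - 7)/(9*m^2 - 45*m + 54)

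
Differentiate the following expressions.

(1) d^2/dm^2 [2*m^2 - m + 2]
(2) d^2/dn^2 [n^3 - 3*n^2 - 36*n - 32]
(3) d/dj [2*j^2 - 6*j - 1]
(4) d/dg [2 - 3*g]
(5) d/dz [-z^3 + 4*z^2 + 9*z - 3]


(1) = 4
(2) = 6*n - 6
(3) = 4*j - 6
(4) = -3
(5) = -3*z^2 + 8*z + 9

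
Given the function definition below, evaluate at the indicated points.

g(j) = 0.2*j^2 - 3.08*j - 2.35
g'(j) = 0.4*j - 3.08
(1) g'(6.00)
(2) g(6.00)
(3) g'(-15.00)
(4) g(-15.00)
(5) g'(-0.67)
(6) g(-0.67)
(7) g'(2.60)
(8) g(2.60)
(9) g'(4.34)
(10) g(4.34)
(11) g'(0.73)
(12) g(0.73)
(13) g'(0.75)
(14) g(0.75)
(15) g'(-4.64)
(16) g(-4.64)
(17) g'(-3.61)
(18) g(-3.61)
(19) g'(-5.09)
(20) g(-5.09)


(1) = -0.68
(2) = -13.63
(3) = -9.08
(4) = 88.85
(5) = -3.35
(6) = -0.20
(7) = -2.04
(8) = -9.01
(9) = -1.34
(10) = -11.95
(11) = -2.79
(12) = -4.49
(13) = -2.78
(14) = -4.55
(15) = -4.94
(16) = 16.25
(17) = -4.52
(18) = 11.38
(19) = -5.12
(20) = 18.51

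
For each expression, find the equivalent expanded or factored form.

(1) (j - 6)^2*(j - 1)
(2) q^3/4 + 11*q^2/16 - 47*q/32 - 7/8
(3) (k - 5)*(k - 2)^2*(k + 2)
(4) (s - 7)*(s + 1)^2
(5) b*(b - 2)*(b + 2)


(1) = j^3 - 13*j^2 + 48*j - 36
(2) = (q/4 + 1)*(q - 7/4)*(q + 1/2)
(3) = k^4 - 7*k^3 + 6*k^2 + 28*k - 40
(4) = s^3 - 5*s^2 - 13*s - 7
(5) = b^3 - 4*b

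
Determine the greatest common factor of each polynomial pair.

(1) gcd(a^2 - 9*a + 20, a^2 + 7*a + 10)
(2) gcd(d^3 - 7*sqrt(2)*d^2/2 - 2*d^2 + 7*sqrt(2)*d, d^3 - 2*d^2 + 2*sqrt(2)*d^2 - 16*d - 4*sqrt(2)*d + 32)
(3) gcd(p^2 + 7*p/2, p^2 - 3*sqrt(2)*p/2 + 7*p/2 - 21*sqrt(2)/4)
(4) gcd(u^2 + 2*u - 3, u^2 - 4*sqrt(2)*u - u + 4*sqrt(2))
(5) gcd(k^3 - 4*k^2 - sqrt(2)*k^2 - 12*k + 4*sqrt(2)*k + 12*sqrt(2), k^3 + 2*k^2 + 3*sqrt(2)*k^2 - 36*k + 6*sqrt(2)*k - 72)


(1) = gcd((a - 5)*(a - 4), (a + 2)*(a + 5)) = 1
(2) = gcd(d*(d - 2)*(d - 7*sqrt(2)/2), (d - 2)*(d - 2*sqrt(2))*(d + 4*sqrt(2))) = d - 2
(3) = p + 7/2
(4) = gcd((u - 1)*(u + 3), (u - 1)*(u - 4*sqrt(2))) = u - 1
(5) = k + 2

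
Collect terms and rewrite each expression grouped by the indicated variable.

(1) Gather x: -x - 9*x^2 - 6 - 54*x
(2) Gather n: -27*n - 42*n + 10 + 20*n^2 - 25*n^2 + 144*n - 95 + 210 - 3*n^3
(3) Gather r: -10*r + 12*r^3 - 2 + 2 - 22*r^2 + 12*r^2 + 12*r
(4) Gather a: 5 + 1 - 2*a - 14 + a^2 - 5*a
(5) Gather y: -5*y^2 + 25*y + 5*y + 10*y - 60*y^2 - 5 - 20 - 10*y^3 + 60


(1) = -9*x^2 - 55*x - 6
(2) = -3*n^3 - 5*n^2 + 75*n + 125
(3) = 12*r^3 - 10*r^2 + 2*r
(4) = a^2 - 7*a - 8
(5) = -10*y^3 - 65*y^2 + 40*y + 35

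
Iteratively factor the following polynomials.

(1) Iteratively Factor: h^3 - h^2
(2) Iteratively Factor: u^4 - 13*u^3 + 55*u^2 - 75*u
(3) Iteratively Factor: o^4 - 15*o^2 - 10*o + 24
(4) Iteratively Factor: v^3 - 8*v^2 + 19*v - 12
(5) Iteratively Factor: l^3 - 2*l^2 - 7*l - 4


(1) = (h - 1)*(h^2) = h*(h - 1)*(h)
(2) = (u - 5)*(u^3 - 8*u^2 + 15*u) = u*(u - 5)*(u^2 - 8*u + 15) = u*(u - 5)*(u - 3)*(u - 5)
(3) = (o - 4)*(o^3 + 4*o^2 + o - 6) = (o - 4)*(o + 3)*(o^2 + o - 2) = (o - 4)*(o + 2)*(o + 3)*(o - 1)
(4) = (v - 4)*(v^2 - 4*v + 3) = (v - 4)*(v - 3)*(v - 1)
(5) = (l + 1)*(l^2 - 3*l - 4) = (l - 4)*(l + 1)*(l + 1)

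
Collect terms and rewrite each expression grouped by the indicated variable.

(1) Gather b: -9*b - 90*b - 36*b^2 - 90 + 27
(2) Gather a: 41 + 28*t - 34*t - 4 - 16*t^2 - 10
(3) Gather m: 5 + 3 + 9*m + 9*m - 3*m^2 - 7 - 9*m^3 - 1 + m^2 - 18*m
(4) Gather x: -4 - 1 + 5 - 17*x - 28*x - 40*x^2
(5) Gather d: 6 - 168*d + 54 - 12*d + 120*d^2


(1) = -36*b^2 - 99*b - 63
(2) = -16*t^2 - 6*t + 27
(3) = -9*m^3 - 2*m^2
(4) = -40*x^2 - 45*x
(5) = 120*d^2 - 180*d + 60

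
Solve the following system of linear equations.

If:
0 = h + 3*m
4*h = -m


Then:
h = 0
m = 0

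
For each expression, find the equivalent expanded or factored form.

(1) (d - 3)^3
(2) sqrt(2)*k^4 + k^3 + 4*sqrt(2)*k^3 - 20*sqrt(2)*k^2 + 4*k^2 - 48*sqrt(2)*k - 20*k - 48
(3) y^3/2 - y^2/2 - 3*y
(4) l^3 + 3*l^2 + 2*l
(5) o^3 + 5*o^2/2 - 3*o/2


(1) = d^3 - 9*d^2 + 27*d - 27
(2) = (k - 4)*(k + 2)*(k + 6)*(sqrt(2)*k + 1)
(3) = y*(y/2 + 1)*(y - 3)
(4) = l*(l + 1)*(l + 2)
(5) = o*(o - 1/2)*(o + 3)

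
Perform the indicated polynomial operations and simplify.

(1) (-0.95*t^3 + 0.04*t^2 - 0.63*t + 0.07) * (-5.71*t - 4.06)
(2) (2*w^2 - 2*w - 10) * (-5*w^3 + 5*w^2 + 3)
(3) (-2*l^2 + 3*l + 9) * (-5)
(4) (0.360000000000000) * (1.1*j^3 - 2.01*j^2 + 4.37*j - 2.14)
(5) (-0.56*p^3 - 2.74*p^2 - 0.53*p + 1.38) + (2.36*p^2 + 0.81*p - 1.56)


(1) = 5.4245*t^4 + 3.6286*t^3 + 3.4349*t^2 + 2.1581*t - 0.2842
(2) = -10*w^5 + 20*w^4 + 40*w^3 - 44*w^2 - 6*w - 30
(3) = 10*l^2 - 15*l - 45
(4) = 0.396*j^3 - 0.7236*j^2 + 1.5732*j - 0.7704
(5) = -0.56*p^3 - 0.38*p^2 + 0.28*p - 0.18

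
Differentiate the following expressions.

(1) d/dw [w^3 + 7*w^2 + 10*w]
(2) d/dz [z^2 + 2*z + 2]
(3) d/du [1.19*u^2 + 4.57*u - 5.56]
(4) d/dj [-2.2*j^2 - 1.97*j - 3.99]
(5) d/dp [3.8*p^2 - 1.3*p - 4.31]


(1) = 3*w^2 + 14*w + 10
(2) = 2*z + 2
(3) = 2.38*u + 4.57
(4) = -4.4*j - 1.97
(5) = 7.6*p - 1.3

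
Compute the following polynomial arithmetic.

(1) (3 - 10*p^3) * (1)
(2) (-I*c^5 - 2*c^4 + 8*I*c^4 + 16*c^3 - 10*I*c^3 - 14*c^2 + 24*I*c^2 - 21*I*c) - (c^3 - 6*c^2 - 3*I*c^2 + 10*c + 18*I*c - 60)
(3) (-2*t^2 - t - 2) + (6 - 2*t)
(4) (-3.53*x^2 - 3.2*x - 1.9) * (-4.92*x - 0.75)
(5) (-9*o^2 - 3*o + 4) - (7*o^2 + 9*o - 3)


(1) = 3 - 10*p^3
(2) = -I*c^5 - 2*c^4 + 8*I*c^4 + 15*c^3 - 10*I*c^3 - 8*c^2 + 27*I*c^2 - 10*c - 39*I*c + 60
(3) = -2*t^2 - 3*t + 4
(4) = 17.3676*x^3 + 18.3915*x^2 + 11.748*x + 1.425
(5) = -16*o^2 - 12*o + 7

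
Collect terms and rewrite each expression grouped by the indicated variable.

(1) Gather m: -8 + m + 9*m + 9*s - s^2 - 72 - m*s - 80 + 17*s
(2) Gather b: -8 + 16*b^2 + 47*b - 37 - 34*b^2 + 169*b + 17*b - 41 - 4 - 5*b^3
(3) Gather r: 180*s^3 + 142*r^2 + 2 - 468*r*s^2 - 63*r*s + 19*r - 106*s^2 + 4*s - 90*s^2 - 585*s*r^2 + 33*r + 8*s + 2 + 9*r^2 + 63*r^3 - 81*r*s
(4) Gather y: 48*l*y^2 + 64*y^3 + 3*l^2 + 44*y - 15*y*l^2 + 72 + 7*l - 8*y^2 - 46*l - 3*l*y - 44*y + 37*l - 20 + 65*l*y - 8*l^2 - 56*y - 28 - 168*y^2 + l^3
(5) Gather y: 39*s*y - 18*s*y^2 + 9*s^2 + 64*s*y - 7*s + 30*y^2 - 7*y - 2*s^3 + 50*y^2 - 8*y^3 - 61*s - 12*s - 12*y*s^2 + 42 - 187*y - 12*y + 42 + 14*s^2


(1) = m*(10 - s) - s^2 + 26*s - 160
(2) = -5*b^3 - 18*b^2 + 233*b - 90
(3) = 63*r^3 + r^2*(151 - 585*s) + r*(-468*s^2 - 144*s + 52) + 180*s^3 - 196*s^2 + 12*s + 4
(4) = l^3 - 5*l^2 - 2*l + 64*y^3 + y^2*(48*l - 176) + y*(-15*l^2 + 62*l - 56) + 24
(5) = -2*s^3 + 23*s^2 - 80*s - 8*y^3 + y^2*(80 - 18*s) + y*(-12*s^2 + 103*s - 206) + 84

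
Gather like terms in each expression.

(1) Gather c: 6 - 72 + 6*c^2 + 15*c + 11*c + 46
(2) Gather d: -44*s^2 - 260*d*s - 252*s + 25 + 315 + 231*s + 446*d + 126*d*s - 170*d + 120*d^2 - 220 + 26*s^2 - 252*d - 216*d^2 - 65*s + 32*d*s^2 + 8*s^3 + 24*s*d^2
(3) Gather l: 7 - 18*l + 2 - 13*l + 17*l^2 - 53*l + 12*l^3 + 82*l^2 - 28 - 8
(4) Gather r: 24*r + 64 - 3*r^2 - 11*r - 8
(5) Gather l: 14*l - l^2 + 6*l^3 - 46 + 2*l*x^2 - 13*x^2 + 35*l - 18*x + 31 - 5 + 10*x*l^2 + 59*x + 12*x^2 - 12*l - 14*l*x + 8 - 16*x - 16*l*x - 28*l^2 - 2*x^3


(1) = 6*c^2 + 26*c - 20
(2) = d^2*(24*s - 96) + d*(32*s^2 - 134*s + 24) + 8*s^3 - 18*s^2 - 86*s + 120
(3) = 12*l^3 + 99*l^2 - 84*l - 27
(4) = -3*r^2 + 13*r + 56
(5) = 6*l^3 + l^2*(10*x - 29) + l*(2*x^2 - 30*x + 37) - 2*x^3 - x^2 + 25*x - 12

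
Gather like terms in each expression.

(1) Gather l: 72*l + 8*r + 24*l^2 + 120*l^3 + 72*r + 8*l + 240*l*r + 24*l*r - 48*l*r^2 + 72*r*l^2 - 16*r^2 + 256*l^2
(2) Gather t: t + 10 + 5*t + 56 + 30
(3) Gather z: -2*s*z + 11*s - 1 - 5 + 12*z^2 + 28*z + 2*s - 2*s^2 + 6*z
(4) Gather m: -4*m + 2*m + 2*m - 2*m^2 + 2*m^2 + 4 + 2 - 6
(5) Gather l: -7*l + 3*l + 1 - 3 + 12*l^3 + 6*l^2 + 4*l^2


(1) = 120*l^3 + l^2*(72*r + 280) + l*(-48*r^2 + 264*r + 80) - 16*r^2 + 80*r
(2) = 6*t + 96
(3) = -2*s^2 + 13*s + 12*z^2 + z*(34 - 2*s) - 6
(4) = 0
(5) = 12*l^3 + 10*l^2 - 4*l - 2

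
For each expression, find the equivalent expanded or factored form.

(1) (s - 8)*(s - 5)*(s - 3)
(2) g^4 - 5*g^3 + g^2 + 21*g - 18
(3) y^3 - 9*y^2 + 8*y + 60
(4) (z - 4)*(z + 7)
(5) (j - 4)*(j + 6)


(1) = s^3 - 16*s^2 + 79*s - 120
(2) = (g - 3)^2*(g - 1)*(g + 2)
(3) = (y - 6)*(y - 5)*(y + 2)
(4) = z^2 + 3*z - 28
(5) = j^2 + 2*j - 24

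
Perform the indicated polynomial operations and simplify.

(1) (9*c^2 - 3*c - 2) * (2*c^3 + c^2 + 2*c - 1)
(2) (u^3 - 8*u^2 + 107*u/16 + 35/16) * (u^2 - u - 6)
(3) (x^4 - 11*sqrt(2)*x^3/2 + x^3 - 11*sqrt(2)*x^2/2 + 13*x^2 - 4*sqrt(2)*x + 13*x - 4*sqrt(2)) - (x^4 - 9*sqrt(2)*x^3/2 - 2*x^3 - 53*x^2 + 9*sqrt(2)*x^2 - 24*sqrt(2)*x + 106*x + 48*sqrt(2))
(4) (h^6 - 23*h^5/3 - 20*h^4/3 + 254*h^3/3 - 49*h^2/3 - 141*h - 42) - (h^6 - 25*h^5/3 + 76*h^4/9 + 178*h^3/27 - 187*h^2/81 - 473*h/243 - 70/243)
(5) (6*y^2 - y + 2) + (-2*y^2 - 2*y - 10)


(1) = 18*c^5 + 3*c^4 + 11*c^3 - 17*c^2 - c + 2
(2) = u^5 - 9*u^4 + 139*u^3/16 + 87*u^2/2 - 677*u/16 - 105/8
(3) = -sqrt(2)*x^3 + 3*x^3 - 29*sqrt(2)*x^2/2 + 66*x^2 - 93*x + 20*sqrt(2)*x - 52*sqrt(2)
(4) = 2*h^5/3 - 136*h^4/9 + 2108*h^3/27 - 1136*h^2/81 - 33790*h/243 - 10136/243
(5) = 4*y^2 - 3*y - 8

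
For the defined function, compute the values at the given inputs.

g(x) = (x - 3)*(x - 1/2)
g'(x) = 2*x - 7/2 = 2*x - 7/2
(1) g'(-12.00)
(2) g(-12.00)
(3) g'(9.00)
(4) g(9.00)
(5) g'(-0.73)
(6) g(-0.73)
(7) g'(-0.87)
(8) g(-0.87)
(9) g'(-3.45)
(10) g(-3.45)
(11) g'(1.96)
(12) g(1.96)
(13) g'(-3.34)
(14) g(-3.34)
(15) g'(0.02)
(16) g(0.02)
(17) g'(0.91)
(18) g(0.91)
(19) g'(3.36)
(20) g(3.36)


(1) = -27.50
(2) = 187.50
(3) = 14.50
(4) = 51.00
(5) = -4.96
(6) = 4.59
(7) = -5.24
(8) = 5.30
(9) = -10.40
(10) = 25.48
(11) = 0.42
(12) = -1.52
(13) = -10.18
(14) = 24.35
(15) = -3.46
(16) = 1.43
(17) = -1.68
(18) = -0.86
(19) = 3.22
(20) = 1.03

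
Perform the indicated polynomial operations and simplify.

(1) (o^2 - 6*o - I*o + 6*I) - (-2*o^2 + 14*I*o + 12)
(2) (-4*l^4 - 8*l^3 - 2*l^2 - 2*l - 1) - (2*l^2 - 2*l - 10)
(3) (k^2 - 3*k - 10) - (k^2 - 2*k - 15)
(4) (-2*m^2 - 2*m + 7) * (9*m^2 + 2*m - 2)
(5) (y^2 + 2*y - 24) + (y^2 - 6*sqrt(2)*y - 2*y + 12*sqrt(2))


(1) = 3*o^2 - 6*o - 15*I*o - 12 + 6*I
(2) = -4*l^4 - 8*l^3 - 4*l^2 + 9
(3) = 5 - k
(4) = -18*m^4 - 22*m^3 + 63*m^2 + 18*m - 14
(5) = 2*y^2 - 6*sqrt(2)*y - 24 + 12*sqrt(2)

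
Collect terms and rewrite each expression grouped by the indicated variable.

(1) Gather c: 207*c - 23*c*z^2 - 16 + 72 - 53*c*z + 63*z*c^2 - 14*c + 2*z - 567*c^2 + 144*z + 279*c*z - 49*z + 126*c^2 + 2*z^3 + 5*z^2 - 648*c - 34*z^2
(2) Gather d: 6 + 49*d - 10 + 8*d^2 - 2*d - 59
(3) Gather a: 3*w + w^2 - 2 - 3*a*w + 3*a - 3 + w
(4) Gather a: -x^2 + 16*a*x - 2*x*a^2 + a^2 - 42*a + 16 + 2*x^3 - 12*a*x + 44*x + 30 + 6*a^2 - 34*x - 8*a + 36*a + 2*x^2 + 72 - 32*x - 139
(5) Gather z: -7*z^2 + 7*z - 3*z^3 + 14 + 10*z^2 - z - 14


(1) = c^2*(63*z - 441) + c*(-23*z^2 + 226*z - 455) + 2*z^3 - 29*z^2 + 97*z + 56
(2) = 8*d^2 + 47*d - 63
(3) = a*(3 - 3*w) + w^2 + 4*w - 5
(4) = a^2*(7 - 2*x) + a*(4*x - 14) + 2*x^3 + x^2 - 22*x - 21
(5) = -3*z^3 + 3*z^2 + 6*z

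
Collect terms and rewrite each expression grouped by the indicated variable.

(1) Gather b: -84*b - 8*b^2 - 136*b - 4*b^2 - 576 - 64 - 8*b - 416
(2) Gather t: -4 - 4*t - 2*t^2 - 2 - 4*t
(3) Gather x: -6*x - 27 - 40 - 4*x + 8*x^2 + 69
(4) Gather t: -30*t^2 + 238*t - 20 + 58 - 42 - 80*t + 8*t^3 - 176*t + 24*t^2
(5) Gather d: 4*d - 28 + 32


(1) = -12*b^2 - 228*b - 1056
(2) = -2*t^2 - 8*t - 6
(3) = 8*x^2 - 10*x + 2
(4) = 8*t^3 - 6*t^2 - 18*t - 4
(5) = 4*d + 4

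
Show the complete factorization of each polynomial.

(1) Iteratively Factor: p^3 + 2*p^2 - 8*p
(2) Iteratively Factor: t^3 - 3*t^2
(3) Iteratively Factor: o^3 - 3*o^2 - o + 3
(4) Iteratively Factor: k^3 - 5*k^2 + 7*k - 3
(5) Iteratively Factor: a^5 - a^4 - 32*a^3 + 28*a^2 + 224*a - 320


(1) = (p - 2)*(p^2 + 4*p) = (p - 2)*(p + 4)*(p)
(2) = (t - 3)*(t^2) = t*(t - 3)*(t)
(3) = (o - 3)*(o^2 - 1) = (o - 3)*(o + 1)*(o - 1)
(4) = (k - 1)*(k^2 - 4*k + 3) = (k - 3)*(k - 1)*(k - 1)
(5) = (a - 2)*(a^4 + a^3 - 30*a^2 - 32*a + 160) = (a - 2)*(a + 4)*(a^3 - 3*a^2 - 18*a + 40) = (a - 5)*(a - 2)*(a + 4)*(a^2 + 2*a - 8) = (a - 5)*(a - 2)^2*(a + 4)*(a + 4)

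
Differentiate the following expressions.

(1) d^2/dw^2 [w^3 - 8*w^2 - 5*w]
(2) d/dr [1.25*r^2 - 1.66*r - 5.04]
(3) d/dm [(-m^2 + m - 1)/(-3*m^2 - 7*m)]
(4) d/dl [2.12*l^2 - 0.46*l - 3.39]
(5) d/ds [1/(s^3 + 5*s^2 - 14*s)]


(1) = 6*w - 16
(2) = 2.5*r - 1.66
(3) = (10*m^2 - 6*m - 7)/(m^2*(9*m^2 + 42*m + 49))
(4) = 4.24*l - 0.46
(5) = (-3*s^2 - 10*s + 14)/(s^2*(s^2 + 5*s - 14)^2)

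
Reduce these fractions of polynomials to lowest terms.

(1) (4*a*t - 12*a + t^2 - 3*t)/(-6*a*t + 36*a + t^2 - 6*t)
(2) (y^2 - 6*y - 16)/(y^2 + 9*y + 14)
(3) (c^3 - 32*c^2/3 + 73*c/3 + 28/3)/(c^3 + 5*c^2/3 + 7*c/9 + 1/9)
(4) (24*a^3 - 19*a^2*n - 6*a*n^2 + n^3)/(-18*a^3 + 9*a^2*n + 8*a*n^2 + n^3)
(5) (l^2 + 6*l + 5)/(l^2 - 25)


(1) = (4*a*t - 12*a + t^2 - 3*t)/(-6*a*t + 36*a + t^2 - 6*t)
(2) = (y - 8)/(y + 7)
(3) = (3*c^2 - 33*c + 84)/(3*c^2 + 4*c + 1)
(4) = (-8*a + n)/(6*a + n)
(5) = (l + 1)/(l - 5)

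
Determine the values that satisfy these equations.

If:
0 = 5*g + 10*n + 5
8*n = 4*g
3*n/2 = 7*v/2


Then:
g = -1/2
n = -1/4
v = -3/28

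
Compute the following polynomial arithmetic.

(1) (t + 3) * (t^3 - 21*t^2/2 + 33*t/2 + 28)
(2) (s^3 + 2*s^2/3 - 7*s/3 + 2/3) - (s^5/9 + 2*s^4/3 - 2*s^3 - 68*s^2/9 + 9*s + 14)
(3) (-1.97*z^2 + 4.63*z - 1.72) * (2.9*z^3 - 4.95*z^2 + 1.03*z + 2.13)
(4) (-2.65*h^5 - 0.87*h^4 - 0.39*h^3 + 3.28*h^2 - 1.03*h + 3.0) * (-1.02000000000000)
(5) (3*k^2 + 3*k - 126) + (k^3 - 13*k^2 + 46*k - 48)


(1) = t^4 - 15*t^3/2 - 15*t^2 + 155*t/2 + 84
(2) = -s^5/9 - 2*s^4/3 + 3*s^3 + 74*s^2/9 - 34*s/3 - 40/3
(3) = -5.713*z^5 + 23.1785*z^4 - 29.9356*z^3 + 9.0868*z^2 + 8.0903*z - 3.6636
(4) = 2.703*h^5 + 0.8874*h^4 + 0.3978*h^3 - 3.3456*h^2 + 1.0506*h - 3.06
(5) = k^3 - 10*k^2 + 49*k - 174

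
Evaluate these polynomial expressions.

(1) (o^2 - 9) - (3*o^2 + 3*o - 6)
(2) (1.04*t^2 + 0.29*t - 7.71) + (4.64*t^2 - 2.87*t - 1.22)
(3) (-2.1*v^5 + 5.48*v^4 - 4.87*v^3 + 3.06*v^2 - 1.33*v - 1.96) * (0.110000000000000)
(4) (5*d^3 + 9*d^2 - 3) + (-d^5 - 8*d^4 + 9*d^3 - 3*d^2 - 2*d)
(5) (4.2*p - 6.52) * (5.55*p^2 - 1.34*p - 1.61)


(1) = -2*o^2 - 3*o - 3
(2) = 5.68*t^2 - 2.58*t - 8.93
(3) = -0.231*v^5 + 0.6028*v^4 - 0.5357*v^3 + 0.3366*v^2 - 0.1463*v - 0.2156
(4) = -d^5 - 8*d^4 + 14*d^3 + 6*d^2 - 2*d - 3
(5) = 23.31*p^3 - 41.814*p^2 + 1.9748*p + 10.4972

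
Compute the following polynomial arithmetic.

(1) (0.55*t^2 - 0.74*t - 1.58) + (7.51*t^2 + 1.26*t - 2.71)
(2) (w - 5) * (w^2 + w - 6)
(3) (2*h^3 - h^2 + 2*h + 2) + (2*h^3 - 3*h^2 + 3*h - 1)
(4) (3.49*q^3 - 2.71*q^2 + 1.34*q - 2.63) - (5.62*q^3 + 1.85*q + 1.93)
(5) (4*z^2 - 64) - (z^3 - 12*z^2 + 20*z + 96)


(1) = 8.06*t^2 + 0.52*t - 4.29
(2) = w^3 - 4*w^2 - 11*w + 30
(3) = 4*h^3 - 4*h^2 + 5*h + 1
(4) = -2.13*q^3 - 2.71*q^2 - 0.51*q - 4.56
(5) = -z^3 + 16*z^2 - 20*z - 160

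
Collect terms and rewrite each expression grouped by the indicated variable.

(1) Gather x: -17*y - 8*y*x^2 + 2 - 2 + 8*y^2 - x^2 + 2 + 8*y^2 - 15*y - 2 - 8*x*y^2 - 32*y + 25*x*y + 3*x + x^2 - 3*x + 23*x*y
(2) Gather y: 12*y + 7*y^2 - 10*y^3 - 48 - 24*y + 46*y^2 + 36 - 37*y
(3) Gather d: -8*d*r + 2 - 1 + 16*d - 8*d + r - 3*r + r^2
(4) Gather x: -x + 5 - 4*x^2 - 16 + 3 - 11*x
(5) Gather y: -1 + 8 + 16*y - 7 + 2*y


(1) = -8*x^2*y + x*(-8*y^2 + 48*y) + 16*y^2 - 64*y
(2) = -10*y^3 + 53*y^2 - 49*y - 12
(3) = d*(8 - 8*r) + r^2 - 2*r + 1
(4) = -4*x^2 - 12*x - 8
(5) = 18*y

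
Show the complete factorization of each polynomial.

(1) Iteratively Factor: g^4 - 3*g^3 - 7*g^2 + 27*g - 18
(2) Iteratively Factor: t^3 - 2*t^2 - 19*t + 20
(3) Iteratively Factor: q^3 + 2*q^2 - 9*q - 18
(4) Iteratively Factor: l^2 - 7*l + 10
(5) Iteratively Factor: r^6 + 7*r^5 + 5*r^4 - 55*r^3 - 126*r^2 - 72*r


(1) = (g - 2)*(g^3 - g^2 - 9*g + 9) = (g - 2)*(g - 1)*(g^2 - 9) = (g - 2)*(g - 1)*(g + 3)*(g - 3)
(2) = (t - 5)*(t^2 + 3*t - 4) = (t - 5)*(t - 1)*(t + 4)
(3) = (q + 2)*(q^2 - 9) = (q + 2)*(q + 3)*(q - 3)
(4) = (l - 2)*(l - 5)
(5) = (r + 4)*(r^5 + 3*r^4 - 7*r^3 - 27*r^2 - 18*r) = (r + 2)*(r + 4)*(r^4 + r^3 - 9*r^2 - 9*r) = (r + 2)*(r + 3)*(r + 4)*(r^3 - 2*r^2 - 3*r) = (r - 3)*(r + 2)*(r + 3)*(r + 4)*(r^2 + r) = r*(r - 3)*(r + 2)*(r + 3)*(r + 4)*(r + 1)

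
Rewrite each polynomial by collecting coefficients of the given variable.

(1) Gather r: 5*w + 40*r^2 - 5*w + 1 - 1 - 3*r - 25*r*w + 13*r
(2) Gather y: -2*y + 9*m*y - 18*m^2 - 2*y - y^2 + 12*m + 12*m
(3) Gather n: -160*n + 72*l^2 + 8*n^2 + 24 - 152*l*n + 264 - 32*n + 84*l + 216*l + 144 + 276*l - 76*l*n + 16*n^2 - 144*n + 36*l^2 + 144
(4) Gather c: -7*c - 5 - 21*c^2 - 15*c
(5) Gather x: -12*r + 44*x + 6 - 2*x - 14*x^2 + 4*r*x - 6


(1) = 40*r^2 + r*(10 - 25*w)
(2) = -18*m^2 + 24*m - y^2 + y*(9*m - 4)
(3) = 108*l^2 + 576*l + 24*n^2 + n*(-228*l - 336) + 576
(4) = -21*c^2 - 22*c - 5
(5) = -12*r - 14*x^2 + x*(4*r + 42)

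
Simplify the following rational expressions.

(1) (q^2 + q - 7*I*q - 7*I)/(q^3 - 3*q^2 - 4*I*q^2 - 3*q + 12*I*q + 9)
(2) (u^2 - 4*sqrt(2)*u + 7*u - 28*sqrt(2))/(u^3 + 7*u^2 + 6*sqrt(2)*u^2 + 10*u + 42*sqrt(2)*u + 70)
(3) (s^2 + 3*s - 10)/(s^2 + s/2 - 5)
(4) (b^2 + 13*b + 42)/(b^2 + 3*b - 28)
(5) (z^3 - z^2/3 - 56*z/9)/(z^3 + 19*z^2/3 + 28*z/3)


(1) = (q^2 + q*(1 - 7*I) - 7*I)/(q^3 + q^2*(-3 - 4*I) + q*(-3 + 12*I) + 9)
(2) = (u - 4*sqrt(2))/(u^2 + 6*sqrt(2)*u + 10)
(3) = (2*s + 10)/(2*s + 5)
(4) = (b + 6)/(b - 4)
(5) = (3*z - 8)/(3*z + 12)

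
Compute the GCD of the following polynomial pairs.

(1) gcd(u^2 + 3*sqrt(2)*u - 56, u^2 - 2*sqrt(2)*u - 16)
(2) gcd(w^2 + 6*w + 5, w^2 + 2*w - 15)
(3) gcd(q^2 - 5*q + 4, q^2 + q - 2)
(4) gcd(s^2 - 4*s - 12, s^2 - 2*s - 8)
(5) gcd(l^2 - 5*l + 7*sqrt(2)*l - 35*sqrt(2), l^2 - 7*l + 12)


(1) = gcd((u - 4*sqrt(2))*(u + 7*sqrt(2)), (u - 4*sqrt(2))*(u + 2*sqrt(2))) = u - 4*sqrt(2)
(2) = w + 5
(3) = gcd((q - 4)*(q - 1), (q - 1)*(q + 2)) = q - 1
(4) = gcd((s - 6)*(s + 2), (s - 4)*(s + 2)) = s + 2
(5) = gcd((l - 5)*(l + 7*sqrt(2)), (l - 4)*(l - 3)) = 1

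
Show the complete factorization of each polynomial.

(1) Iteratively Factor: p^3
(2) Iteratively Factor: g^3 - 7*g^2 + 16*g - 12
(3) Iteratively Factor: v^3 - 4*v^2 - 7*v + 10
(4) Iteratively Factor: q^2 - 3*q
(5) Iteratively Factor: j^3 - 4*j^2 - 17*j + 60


(1) = (p)*(p^2) = p^2*(p)
(2) = (g - 2)*(g^2 - 5*g + 6) = (g - 3)*(g - 2)*(g - 2)
(3) = (v + 2)*(v^2 - 6*v + 5) = (v - 5)*(v + 2)*(v - 1)
(4) = (q)*(q - 3)
(5) = (j + 4)*(j^2 - 8*j + 15) = (j - 3)*(j + 4)*(j - 5)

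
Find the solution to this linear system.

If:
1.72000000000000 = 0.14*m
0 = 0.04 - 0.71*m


Then:
No Solution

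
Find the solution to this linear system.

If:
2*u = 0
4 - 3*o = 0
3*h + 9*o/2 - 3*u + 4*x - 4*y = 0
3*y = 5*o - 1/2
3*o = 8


Then:
No Solution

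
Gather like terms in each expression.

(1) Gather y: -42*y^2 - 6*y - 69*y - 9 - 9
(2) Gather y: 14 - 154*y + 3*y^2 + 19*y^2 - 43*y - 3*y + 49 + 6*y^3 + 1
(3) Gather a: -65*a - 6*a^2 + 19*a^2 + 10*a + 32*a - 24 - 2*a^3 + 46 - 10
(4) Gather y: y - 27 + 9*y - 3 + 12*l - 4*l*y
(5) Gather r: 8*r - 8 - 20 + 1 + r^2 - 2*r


(1) = -42*y^2 - 75*y - 18
(2) = 6*y^3 + 22*y^2 - 200*y + 64
(3) = -2*a^3 + 13*a^2 - 23*a + 12
(4) = 12*l + y*(10 - 4*l) - 30
(5) = r^2 + 6*r - 27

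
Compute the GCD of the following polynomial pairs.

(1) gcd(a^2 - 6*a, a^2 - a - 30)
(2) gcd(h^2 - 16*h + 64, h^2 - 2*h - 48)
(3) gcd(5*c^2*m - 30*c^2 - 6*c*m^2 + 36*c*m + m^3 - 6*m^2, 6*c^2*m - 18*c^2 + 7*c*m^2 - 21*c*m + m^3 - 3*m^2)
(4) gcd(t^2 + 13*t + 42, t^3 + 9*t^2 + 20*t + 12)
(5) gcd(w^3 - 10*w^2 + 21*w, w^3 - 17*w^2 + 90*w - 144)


(1) = a - 6
(2) = h - 8
(3) = 1
(4) = gcd((t + 6)*(t + 7), (t + 1)*(t + 2)*(t + 6)) = t + 6
(5) = gcd(w*(w - 7)*(w - 3), (w - 8)*(w - 6)*(w - 3)) = w - 3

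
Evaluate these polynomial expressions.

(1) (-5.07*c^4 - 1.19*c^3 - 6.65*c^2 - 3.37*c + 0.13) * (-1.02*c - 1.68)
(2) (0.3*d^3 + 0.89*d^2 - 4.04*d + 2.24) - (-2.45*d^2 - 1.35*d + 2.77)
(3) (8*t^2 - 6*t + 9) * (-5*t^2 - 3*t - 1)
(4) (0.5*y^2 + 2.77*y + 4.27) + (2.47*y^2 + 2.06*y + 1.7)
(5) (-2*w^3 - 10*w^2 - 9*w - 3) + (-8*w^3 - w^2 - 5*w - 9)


(1) = 5.1714*c^5 + 9.7314*c^4 + 8.7822*c^3 + 14.6094*c^2 + 5.529*c - 0.2184
(2) = 0.3*d^3 + 3.34*d^2 - 2.69*d - 0.53
(3) = -40*t^4 + 6*t^3 - 35*t^2 - 21*t - 9
(4) = 2.97*y^2 + 4.83*y + 5.97
(5) = -10*w^3 - 11*w^2 - 14*w - 12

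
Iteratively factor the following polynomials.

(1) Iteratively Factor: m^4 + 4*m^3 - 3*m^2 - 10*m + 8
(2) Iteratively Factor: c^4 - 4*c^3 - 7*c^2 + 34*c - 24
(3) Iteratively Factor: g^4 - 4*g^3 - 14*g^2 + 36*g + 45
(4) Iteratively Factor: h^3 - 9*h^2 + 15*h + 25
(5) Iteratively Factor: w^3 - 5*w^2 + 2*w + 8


(1) = (m + 4)*(m^3 - 3*m + 2) = (m + 2)*(m + 4)*(m^2 - 2*m + 1) = (m - 1)*(m + 2)*(m + 4)*(m - 1)
(2) = (c - 4)*(c^3 - 7*c + 6) = (c - 4)*(c + 3)*(c^2 - 3*c + 2) = (c - 4)*(c - 2)*(c + 3)*(c - 1)
(3) = (g - 5)*(g^3 + g^2 - 9*g - 9) = (g - 5)*(g - 3)*(g^2 + 4*g + 3) = (g - 5)*(g - 3)*(g + 3)*(g + 1)
(4) = (h + 1)*(h^2 - 10*h + 25) = (h - 5)*(h + 1)*(h - 5)
(5) = (w + 1)*(w^2 - 6*w + 8) = (w - 4)*(w + 1)*(w - 2)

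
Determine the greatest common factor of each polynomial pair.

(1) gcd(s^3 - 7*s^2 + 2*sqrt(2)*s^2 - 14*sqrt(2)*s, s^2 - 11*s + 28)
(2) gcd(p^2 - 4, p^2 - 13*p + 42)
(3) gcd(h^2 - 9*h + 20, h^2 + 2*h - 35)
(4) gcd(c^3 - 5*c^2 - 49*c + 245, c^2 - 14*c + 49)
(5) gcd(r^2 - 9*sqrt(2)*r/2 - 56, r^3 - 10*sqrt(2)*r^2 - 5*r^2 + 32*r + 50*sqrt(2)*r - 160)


(1) = s - 7
(2) = gcd((p - 2)*(p + 2), (p - 7)*(p - 6)) = 1
(3) = h - 5
(4) = gcd((c - 7)*(c - 5)*(c + 7), (c - 7)^2) = c - 7
(5) = r - 8*sqrt(2)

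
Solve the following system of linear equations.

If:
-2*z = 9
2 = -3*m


Then:
m = -2/3
z = -9/2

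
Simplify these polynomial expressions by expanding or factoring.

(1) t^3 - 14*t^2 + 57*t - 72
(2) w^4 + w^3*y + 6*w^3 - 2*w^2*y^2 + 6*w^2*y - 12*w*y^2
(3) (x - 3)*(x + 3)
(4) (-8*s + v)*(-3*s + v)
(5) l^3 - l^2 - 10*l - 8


(1) = (t - 8)*(t - 3)^2
(2) = w*(w + 6)*(w - y)*(w + 2*y)
(3) = x^2 - 9
(4) = 24*s^2 - 11*s*v + v^2
(5) = (l - 4)*(l + 1)*(l + 2)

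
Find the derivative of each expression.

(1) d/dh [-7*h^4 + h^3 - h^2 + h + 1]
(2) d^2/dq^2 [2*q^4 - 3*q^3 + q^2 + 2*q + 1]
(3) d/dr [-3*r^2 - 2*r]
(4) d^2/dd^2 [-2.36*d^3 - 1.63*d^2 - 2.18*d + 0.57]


(1) = -28*h^3 + 3*h^2 - 2*h + 1
(2) = 24*q^2 - 18*q + 2
(3) = -6*r - 2
(4) = -14.16*d - 3.26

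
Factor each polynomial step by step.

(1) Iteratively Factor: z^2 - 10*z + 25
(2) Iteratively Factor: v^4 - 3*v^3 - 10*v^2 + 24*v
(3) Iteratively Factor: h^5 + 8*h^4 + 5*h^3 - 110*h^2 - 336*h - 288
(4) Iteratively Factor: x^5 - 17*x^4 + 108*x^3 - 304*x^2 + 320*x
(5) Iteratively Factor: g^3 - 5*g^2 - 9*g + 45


(1) = (z - 5)*(z - 5)
(2) = (v)*(v^3 - 3*v^2 - 10*v + 24) = v*(v - 2)*(v^2 - v - 12) = v*(v - 4)*(v - 2)*(v + 3)
(3) = (h + 4)*(h^4 + 4*h^3 - 11*h^2 - 66*h - 72) = (h - 4)*(h + 4)*(h^3 + 8*h^2 + 21*h + 18) = (h - 4)*(h + 3)*(h + 4)*(h^2 + 5*h + 6) = (h - 4)*(h + 3)^2*(h + 4)*(h + 2)
(4) = (x - 4)*(x^4 - 13*x^3 + 56*x^2 - 80*x) = (x - 5)*(x - 4)*(x^3 - 8*x^2 + 16*x) = x*(x - 5)*(x - 4)*(x^2 - 8*x + 16) = x*(x - 5)*(x - 4)^2*(x - 4)
(5) = (g - 5)*(g^2 - 9) = (g - 5)*(g - 3)*(g + 3)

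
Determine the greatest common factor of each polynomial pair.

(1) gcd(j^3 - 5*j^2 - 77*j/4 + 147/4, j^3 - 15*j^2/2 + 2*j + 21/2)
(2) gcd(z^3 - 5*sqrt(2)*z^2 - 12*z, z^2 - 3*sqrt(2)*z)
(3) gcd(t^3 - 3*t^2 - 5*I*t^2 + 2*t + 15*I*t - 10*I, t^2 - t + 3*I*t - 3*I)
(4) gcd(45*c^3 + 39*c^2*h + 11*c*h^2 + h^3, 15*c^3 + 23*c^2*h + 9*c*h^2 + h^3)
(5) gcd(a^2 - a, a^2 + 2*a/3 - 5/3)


(1) = j^2 - 17*j/2 + 21/2
(2) = z
(3) = t - 1
(4) = 15*c^2 + 8*c*h + h^2
(5) = a - 1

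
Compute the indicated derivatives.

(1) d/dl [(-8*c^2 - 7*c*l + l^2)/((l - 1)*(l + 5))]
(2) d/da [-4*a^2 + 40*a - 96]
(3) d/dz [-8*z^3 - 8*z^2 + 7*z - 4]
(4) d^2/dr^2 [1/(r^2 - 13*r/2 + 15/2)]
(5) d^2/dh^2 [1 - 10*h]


(1) = (16*c^2*l + 32*c^2 + 7*c*l^2 + 35*c + 4*l^2 - 10*l)/(l^4 + 8*l^3 + 6*l^2 - 40*l + 25)
(2) = 40 - 8*a
(3) = -24*z^2 - 16*z + 7
(4) = 4*(-4*r^2 + 26*r + (4*r - 13)^2 - 30)/(2*r^2 - 13*r + 15)^3
(5) = 0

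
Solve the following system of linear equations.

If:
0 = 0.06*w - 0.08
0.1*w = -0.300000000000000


Then:
No Solution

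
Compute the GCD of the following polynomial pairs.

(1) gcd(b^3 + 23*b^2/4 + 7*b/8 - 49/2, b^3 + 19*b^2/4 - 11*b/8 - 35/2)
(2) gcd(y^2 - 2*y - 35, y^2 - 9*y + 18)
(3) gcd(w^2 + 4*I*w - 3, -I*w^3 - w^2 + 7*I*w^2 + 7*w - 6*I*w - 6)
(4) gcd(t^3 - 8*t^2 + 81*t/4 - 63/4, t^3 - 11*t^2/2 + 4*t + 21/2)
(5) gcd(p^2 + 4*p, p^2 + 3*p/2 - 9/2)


(1) = b^2 + 9*b/4 - 7
(2) = gcd((y - 7)*(y + 5), (y - 6)*(y - 3)) = 1
(3) = 1
(4) = gcd((t - 7/2)*(t - 3)*(t - 3/2), (t - 7/2)*(t - 3)*(t + 1)) = t^2 - 13*t/2 + 21/2
(5) = gcd(p*(p + 4), (p - 3/2)*(p + 3)) = 1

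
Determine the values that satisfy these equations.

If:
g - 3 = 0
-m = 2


Then:
g = 3
m = -2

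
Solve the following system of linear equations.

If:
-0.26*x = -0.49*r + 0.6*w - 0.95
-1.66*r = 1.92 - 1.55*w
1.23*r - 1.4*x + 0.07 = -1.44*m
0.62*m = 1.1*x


Then:
m = 3.27
r = -1.79
w = -0.68
x = 1.85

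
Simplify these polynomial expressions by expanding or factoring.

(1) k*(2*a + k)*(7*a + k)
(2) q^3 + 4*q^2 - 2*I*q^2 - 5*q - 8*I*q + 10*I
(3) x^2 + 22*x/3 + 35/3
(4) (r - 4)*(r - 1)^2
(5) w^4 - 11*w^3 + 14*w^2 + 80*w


(1) = 14*a^2*k + 9*a*k^2 + k^3
(2) = (q - 1)*(q + 5)*(q - 2*I)
(3) = (x + 7/3)*(x + 5)
(4) = r^3 - 6*r^2 + 9*r - 4
(5) = w*(w - 8)*(w - 5)*(w + 2)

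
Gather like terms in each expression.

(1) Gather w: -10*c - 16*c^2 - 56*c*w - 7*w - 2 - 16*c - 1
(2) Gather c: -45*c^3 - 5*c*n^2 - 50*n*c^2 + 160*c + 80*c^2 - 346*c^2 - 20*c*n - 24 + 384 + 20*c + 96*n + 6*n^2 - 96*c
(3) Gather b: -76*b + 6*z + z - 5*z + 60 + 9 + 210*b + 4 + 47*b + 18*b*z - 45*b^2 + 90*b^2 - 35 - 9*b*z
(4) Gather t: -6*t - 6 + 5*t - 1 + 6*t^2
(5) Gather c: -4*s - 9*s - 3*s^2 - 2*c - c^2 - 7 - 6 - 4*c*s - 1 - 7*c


(1) = -16*c^2 - 26*c + w*(-56*c - 7) - 3
(2) = -45*c^3 + c^2*(-50*n - 266) + c*(-5*n^2 - 20*n + 84) + 6*n^2 + 96*n + 360
(3) = 45*b^2 + b*(9*z + 181) + 2*z + 38
(4) = 6*t^2 - t - 7
(5) = -c^2 + c*(-4*s - 9) - 3*s^2 - 13*s - 14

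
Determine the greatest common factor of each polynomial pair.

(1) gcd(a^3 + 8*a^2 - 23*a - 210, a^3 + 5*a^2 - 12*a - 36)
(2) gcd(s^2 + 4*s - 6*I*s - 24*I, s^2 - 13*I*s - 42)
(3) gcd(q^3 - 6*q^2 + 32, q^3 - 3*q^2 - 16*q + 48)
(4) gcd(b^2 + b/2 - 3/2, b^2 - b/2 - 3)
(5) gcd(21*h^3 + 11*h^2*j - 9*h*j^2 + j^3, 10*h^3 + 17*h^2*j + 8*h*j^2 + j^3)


(1) = gcd((a - 5)*(a + 6)*(a + 7), (a - 3)*(a + 2)*(a + 6)) = a + 6
(2) = gcd((s + 4)*(s - 6*I), (s - 7*I)*(s - 6*I)) = s - 6*I
(3) = q - 4
(4) = b + 3/2
(5) = gcd((-7*h + j)*(-3*h + j)*(h + j), (h + j)*(2*h + j)*(5*h + j)) = h + j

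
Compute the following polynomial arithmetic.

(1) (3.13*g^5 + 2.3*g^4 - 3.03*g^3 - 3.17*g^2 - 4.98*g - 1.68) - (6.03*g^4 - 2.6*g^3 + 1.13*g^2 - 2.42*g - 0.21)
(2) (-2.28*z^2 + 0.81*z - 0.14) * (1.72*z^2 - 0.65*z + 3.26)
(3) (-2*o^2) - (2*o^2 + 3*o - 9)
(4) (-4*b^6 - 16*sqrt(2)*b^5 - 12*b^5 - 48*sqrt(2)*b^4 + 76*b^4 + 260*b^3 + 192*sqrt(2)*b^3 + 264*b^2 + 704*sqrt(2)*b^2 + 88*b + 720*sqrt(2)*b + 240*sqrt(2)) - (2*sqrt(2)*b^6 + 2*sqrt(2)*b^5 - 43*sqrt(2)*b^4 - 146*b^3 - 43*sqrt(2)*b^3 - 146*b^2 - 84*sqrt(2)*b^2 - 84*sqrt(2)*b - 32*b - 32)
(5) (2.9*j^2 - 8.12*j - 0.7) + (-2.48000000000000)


(1) = 3.13*g^5 - 3.73*g^4 - 0.43*g^3 - 4.3*g^2 - 2.56*g - 1.47
(2) = -3.9216*z^4 + 2.8752*z^3 - 8.2001*z^2 + 2.7316*z - 0.4564
(3) = -4*o^2 - 3*o + 9
(4) = -4*b^6 - 2*sqrt(2)*b^6 - 18*sqrt(2)*b^5 - 12*b^5 - 5*sqrt(2)*b^4 + 76*b^4 + 235*sqrt(2)*b^3 + 406*b^3 + 410*b^2 + 788*sqrt(2)*b^2 + 120*b + 804*sqrt(2)*b + 32 + 240*sqrt(2)
(5) = 2.9*j^2 - 8.12*j - 3.18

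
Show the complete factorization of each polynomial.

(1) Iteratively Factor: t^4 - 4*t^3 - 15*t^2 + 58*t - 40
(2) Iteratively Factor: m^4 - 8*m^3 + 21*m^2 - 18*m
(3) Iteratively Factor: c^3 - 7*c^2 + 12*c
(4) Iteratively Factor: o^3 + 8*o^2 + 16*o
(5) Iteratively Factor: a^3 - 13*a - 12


(1) = (t + 4)*(t^3 - 8*t^2 + 17*t - 10) = (t - 1)*(t + 4)*(t^2 - 7*t + 10) = (t - 2)*(t - 1)*(t + 4)*(t - 5)
(2) = (m - 3)*(m^3 - 5*m^2 + 6*m) = (m - 3)^2*(m^2 - 2*m) = (m - 3)^2*(m - 2)*(m)
(3) = (c)*(c^2 - 7*c + 12) = c*(c - 4)*(c - 3)
(4) = (o + 4)*(o^2 + 4*o) = (o + 4)^2*(o)
(5) = (a - 4)*(a^2 + 4*a + 3) = (a - 4)*(a + 1)*(a + 3)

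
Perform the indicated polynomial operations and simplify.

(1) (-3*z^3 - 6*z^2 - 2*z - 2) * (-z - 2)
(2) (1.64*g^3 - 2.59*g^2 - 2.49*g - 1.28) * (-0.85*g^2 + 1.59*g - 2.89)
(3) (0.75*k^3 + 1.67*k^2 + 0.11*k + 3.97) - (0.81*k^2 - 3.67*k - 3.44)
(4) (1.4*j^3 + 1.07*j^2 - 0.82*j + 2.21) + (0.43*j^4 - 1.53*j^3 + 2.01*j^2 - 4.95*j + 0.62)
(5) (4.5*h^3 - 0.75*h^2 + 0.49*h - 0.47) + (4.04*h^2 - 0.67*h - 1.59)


(1) = 3*z^4 + 12*z^3 + 14*z^2 + 6*z + 4
(2) = -1.394*g^5 + 4.8091*g^4 - 6.7412*g^3 + 4.614*g^2 + 5.1609*g + 3.6992
(3) = 0.75*k^3 + 0.86*k^2 + 3.78*k + 7.41
(4) = 0.43*j^4 - 0.13*j^3 + 3.08*j^2 - 5.77*j + 2.83
(5) = 4.5*h^3 + 3.29*h^2 - 0.18*h - 2.06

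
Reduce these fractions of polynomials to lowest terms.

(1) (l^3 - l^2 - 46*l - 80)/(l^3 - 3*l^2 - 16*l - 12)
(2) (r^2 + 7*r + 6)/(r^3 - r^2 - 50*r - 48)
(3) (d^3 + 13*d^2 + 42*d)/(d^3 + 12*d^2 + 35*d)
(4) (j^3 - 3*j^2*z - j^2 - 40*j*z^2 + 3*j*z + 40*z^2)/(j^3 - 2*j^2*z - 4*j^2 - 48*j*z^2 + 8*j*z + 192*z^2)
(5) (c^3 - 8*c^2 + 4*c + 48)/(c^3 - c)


(1) = (l^2 - 3*l - 40)/(l^2 - 5*l - 6)
(2) = 1/(r - 8)
(3) = (d + 6)/(d + 5)
(4) = (j^2 + 5*j*z - j - 5*z)/(j^2 + 6*j*z - 4*j - 24*z)
(5) = (c^3 - 8*c^2 + 4*c + 48)/(c^3 - c)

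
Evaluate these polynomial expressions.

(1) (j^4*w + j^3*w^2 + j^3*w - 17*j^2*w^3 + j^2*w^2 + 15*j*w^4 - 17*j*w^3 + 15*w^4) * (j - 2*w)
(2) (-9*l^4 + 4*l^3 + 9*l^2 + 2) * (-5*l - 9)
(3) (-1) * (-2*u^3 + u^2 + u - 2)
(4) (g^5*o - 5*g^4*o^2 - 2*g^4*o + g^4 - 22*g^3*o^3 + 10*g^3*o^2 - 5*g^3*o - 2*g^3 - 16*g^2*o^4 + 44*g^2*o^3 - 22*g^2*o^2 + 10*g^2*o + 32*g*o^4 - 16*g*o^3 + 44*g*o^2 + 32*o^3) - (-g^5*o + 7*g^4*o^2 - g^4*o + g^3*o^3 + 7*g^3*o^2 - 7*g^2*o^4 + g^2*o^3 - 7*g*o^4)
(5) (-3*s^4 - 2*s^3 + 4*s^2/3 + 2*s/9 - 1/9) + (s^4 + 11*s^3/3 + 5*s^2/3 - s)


(1) = j^5*w - j^4*w^2 + j^4*w - 19*j^3*w^3 - j^3*w^2 + 49*j^2*w^4 - 19*j^2*w^3 - 30*j*w^5 + 49*j*w^4 - 30*w^5
(2) = 45*l^5 + 61*l^4 - 81*l^3 - 81*l^2 - 10*l - 18
(3) = 2*u^3 - u^2 - u + 2
(4) = 2*g^5*o - 12*g^4*o^2 - g^4*o + g^4 - 23*g^3*o^3 + 3*g^3*o^2 - 5*g^3*o - 2*g^3 - 9*g^2*o^4 + 43*g^2*o^3 - 22*g^2*o^2 + 10*g^2*o + 39*g*o^4 - 16*g*o^3 + 44*g*o^2 + 32*o^3
(5) = -2*s^4 + 5*s^3/3 + 3*s^2 - 7*s/9 - 1/9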